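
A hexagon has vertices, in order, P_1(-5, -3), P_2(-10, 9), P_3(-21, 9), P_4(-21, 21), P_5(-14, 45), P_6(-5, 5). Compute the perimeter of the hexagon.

110

|P_1P_2| = √((-5)² + (12)²) = √169 = 13
|P_2P_3| = √((-11)² + (0)²) = √121 = 11
|P_3P_4| = √((0)² + (12)²) = √144 = 12
|P_4P_5| = √((7)² + (24)²) = √625 = 25
|P_5P_6| = √((9)² + (-40)²) = √1681 = 41
|P_6P_1| = √((0)² + (-8)²) = √64 = 8
Perimeter = 13 + 11 + 12 + 25 + 41 + 8 = 110.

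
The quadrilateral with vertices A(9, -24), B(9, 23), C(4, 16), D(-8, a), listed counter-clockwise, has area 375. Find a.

Write out the shoelace sum; only the two edges meeting at D involve a:
2·Area = [(4·a − (-8)·16) + ((-8)·(-24) − 9·a)] + 475
       = -5·a + 795 = 750
⇒ a = 9.

9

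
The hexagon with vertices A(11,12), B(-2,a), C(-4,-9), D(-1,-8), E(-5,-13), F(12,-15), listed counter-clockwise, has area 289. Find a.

Write out the shoelace sum; only the two edges meeting at B involve a:
2·Area = [(11·a − (-2)·12) + ((-2)·(-9) − (-4)·a)] + 536
       = 15·a + 578 = 578
⇒ a = 0.

0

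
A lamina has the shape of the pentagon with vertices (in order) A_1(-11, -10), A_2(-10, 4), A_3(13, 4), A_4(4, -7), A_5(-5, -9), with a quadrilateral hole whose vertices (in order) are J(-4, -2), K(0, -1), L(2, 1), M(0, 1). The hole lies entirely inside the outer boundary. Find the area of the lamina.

225.5

Outer boundary:
Apply the shoelace formula: 2A = Σ (x_i·y_{i+1} − x_{i+1}·y_i), indices taken mod 5.
Cross-terms: -144, -92, -107, -71, -49  ⇒  Σ = -463
Area = |Σ|/2 = 231.5.
Hole:
Apply the shoelace (surveyor's) formula: 2A = Σ (x_i·y_{i+1} − x_{i+1}·y_i), indices taken mod 4.
Σ = (4) + (2) + (2) + (4) = 12
Area = |Σ|/2 = 6.
Net area = 231.5 − 6 = 225.5.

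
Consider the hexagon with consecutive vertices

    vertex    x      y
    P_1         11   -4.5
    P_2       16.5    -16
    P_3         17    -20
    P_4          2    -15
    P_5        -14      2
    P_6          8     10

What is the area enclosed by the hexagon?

441.375

Apply the shoelace formula: 2A = Σ (x_i·y_{i+1} − x_{i+1}·y_i), indices taken mod 6.
Σ = (-101.75) + (-58) + (-215) + (-206) + (-156) + (-146) = -882.75
Area = |Σ|/2 = 441.375.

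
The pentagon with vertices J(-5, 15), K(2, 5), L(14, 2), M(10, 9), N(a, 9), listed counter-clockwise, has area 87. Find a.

The doubled signed area Σ (x_i y_{i+1} − x_{i+1} y_i) is linear in a.
With a=0 it equals 120; the coefficient of a is 6 (from the two edges through N).
So 6·a + 120 = 2·87 = 174 ⇒ a = 9.

9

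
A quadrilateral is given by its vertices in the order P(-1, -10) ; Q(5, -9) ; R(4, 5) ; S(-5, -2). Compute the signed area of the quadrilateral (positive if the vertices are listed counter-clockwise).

Apply the shoelace (surveyor's) formula: 2A = Σ (x_i·y_{i+1} − x_{i+1}·y_i), indices taken mod 4.
Σ = (59) + (61) + (17) + (48) = 185
Signed area = Σ/2 = 92.5 (positive ⇒ counter-clockwise traversal).

92.5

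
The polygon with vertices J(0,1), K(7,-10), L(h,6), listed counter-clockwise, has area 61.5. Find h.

8

Write out the shoelace sum; only the two edges meeting at L involve h:
2·Area = [(7·6 − h·(-10)) + (h·1 − 0·6)] + -7
       = 11·h + 35 = 123
⇒ h = 8.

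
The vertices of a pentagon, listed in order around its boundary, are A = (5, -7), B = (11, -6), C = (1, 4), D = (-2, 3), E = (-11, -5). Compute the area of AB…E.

Apply the shoelace (surveyor's) formula: 2A = Σ (x_i·y_{i+1} − x_{i+1}·y_i), indices taken mod 5.
Cross-terms: 47, 50, 11, 43, 102  ⇒  Σ = 253
Area = |Σ|/2 = 126.5.

126.5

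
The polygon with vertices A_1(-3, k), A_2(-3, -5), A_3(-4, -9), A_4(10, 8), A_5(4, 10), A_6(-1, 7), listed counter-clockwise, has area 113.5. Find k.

10

The doubled signed area Σ (x_i y_{i+1} − x_{i+1} y_i) is linear in k.
With k=0 it equals 207; the coefficient of k is 2 (from the two edges through A_1).
So 2·k + 207 = 2·113.5 = 227 ⇒ k = 10.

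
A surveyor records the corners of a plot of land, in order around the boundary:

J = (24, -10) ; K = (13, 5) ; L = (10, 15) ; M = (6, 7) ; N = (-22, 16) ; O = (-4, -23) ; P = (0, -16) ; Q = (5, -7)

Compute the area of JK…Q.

728.5

Apply the shoelace formula: 2A = Σ (x_i·y_{i+1} − x_{i+1}·y_i), indices taken mod 8.
J→K: (24)(5) − (13)(-10) = 250
K→L: (13)(15) − (10)(5) = 145
L→M: (10)(7) − (6)(15) = -20
M→N: (6)(16) − (-22)(7) = 250
N→O: (-22)(-23) − (-4)(16) = 570
O→P: (-4)(-16) − (0)(-23) = 64
P→Q: (0)(-7) − (5)(-16) = 80
Q→J: (5)(-10) − (24)(-7) = 118
Σ = 1457
Area = |Σ|/2 = 728.5.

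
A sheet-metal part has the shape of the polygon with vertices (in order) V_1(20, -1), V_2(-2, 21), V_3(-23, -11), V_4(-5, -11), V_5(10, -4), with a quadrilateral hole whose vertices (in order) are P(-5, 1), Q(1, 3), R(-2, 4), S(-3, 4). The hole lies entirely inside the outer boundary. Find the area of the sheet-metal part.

653

Outer boundary:
Apply the surveyor's formula: 2A = Σ (x_i·y_{i+1} − x_{i+1}·y_i), indices taken mod 5.
V_1→V_2: (20)(21) − (-2)(-1) = 418
V_2→V_3: (-2)(-11) − (-23)(21) = 505
V_3→V_4: (-23)(-11) − (-5)(-11) = 198
V_4→V_5: (-5)(-4) − (10)(-11) = 130
V_5→V_1: (10)(-1) − (20)(-4) = 70
Σ = 1321
Area = |Σ|/2 = 660.5.
Hole:
P→Q: (-5)(3) − (1)(1) = -16
Q→R: (1)(4) − (-2)(3) = 10
R→S: (-2)(4) − (-3)(4) = 4
S→P: (-3)(1) − (-5)(4) = 17
Σ = 15
Area = |Σ|/2 = 7.5.
Net area = 660.5 − 7.5 = 653.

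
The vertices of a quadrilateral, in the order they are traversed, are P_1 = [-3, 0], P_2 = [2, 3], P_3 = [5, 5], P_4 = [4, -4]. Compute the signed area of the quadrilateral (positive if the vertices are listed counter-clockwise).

Apply the surveyor's formula: 2A = Σ (x_i·y_{i+1} − x_{i+1}·y_i), indices taken mod 4.
P_1→P_2: (-3)(3) − (2)(0) = -9
P_2→P_3: (2)(5) − (5)(3) = -5
P_3→P_4: (5)(-4) − (4)(5) = -40
P_4→P_1: (4)(0) − (-3)(-4) = -12
Σ = -66
Signed area = Σ/2 = -33 (negative ⇒ clockwise traversal).

-33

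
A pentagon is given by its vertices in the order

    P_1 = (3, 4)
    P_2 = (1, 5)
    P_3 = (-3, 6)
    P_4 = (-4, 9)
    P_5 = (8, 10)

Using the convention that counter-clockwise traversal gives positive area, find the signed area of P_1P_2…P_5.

Apply Gauss's area formula: 2A = Σ (x_i·y_{i+1} − x_{i+1}·y_i), indices taken mod 5.
Σ = (11) + (21) + (-3) + (-112) + (2) = -81
Signed area = Σ/2 = -40.5 (negative ⇒ clockwise traversal).

-40.5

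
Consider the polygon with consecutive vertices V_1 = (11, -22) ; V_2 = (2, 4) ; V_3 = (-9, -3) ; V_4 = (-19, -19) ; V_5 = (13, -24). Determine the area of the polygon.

Apply the shoelace (surveyor's) formula: 2A = Σ (x_i·y_{i+1} − x_{i+1}·y_i), indices taken mod 5.
Cross-terms: 88, 30, 114, 703, -22  ⇒  Σ = 913
Area = |Σ|/2 = 456.5.

456.5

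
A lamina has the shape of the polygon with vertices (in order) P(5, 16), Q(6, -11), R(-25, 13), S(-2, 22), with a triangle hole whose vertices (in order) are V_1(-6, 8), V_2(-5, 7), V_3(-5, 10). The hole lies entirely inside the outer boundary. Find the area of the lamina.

505.5

Outer boundary:
Apply the shoelace (surveyor's) formula: 2A = Σ (x_i·y_{i+1} − x_{i+1}·y_i), indices taken mod 4.
Cross-terms: -151, -197, -524, -142  ⇒  Σ = -1014
Area = |Σ|/2 = 507.
Hole:
Apply the surveyor's formula: 2A = Σ (x_i·y_{i+1} − x_{i+1}·y_i), indices taken mod 3.
Σ = (-2) + (-15) + (20) = 3
Area = |Σ|/2 = 1.5.
Net area = 507 − 1.5 = 505.5.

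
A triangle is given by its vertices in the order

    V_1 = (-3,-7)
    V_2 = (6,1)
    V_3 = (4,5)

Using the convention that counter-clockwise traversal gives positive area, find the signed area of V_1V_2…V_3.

Apply the surveyor's formula: 2A = Σ (x_i·y_{i+1} − x_{i+1}·y_i), indices taken mod 3.
Cross-terms: 39, 26, -13  ⇒  Σ = 52
Signed area = Σ/2 = 26 (positive ⇒ counter-clockwise traversal).

26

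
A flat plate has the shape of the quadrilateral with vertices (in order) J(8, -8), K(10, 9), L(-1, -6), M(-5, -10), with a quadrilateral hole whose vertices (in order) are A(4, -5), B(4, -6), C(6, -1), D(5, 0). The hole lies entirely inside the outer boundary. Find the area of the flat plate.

96.5

Outer boundary:
Apply the shoelace formula: 2A = Σ (x_i·y_{i+1} − x_{i+1}·y_i), indices taken mod 4.
Cross-terms: 152, -51, -20, 120  ⇒  Σ = 201
Area = |Σ|/2 = 100.5.
Hole:
Σ = (-4) + (32) + (5) + (-25) = 8
Area = |Σ|/2 = 4.
Net area = 100.5 − 4 = 96.5.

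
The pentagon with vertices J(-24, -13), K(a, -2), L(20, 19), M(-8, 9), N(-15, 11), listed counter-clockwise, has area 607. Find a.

Write out the shoelace sum; only the two edges meeting at K involve a:
2·Area = [((-24)·(-2) − a·(-13)) + (a·19 − 20·(-2))] + 838
       = 32·a + 926 = 1214
⇒ a = 9.

9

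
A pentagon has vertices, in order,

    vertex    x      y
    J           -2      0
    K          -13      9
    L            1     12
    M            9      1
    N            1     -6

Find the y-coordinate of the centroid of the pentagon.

Apply the surveyor's formula. First the cross-terms c_i = x_i·y_{i+1} − x_{i+1}·y_i:
  -18, -165, -107, -55, -12  ⇒  2A = -357, A = -178.5.
Then Σ (y_i + y_{i+1})·c_i = -4671, so ȳ = -4671 / (6·(-178.5)) = 519/119.

519/119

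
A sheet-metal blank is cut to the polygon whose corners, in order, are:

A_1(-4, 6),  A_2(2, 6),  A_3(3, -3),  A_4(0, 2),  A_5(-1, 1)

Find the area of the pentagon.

Apply Gauss's area formula: 2A = Σ (x_i·y_{i+1} − x_{i+1}·y_i), indices taken mod 5.
Σ = (-36) + (-24) + (6) + (2) + (-2) = -54
Area = |Σ|/2 = 27.

27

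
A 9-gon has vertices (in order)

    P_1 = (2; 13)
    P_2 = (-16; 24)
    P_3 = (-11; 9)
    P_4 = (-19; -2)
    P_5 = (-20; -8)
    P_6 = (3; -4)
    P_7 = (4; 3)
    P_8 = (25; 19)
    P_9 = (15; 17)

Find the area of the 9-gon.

556

Apply the shoelace (surveyor's) formula: 2A = Σ (x_i·y_{i+1} − x_{i+1}·y_i), indices taken mod 9.
Cross-terms: 256, 120, 193, 112, 104, 25, 1, 140, 161  ⇒  Σ = 1112
Area = |Σ|/2 = 556.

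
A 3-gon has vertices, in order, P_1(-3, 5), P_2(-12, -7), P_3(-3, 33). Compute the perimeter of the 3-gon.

|P_1P_2| = √((-9)² + (-12)²) = √225 = 15
|P_2P_3| = √((9)² + (40)²) = √1681 = 41
|P_3P_1| = √((0)² + (-28)²) = √784 = 28
Perimeter = 15 + 41 + 28 = 84.

84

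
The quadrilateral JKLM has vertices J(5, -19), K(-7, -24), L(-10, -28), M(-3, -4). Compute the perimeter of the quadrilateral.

|JK| = √((-12)² + (-5)²) = √169 = 13
|KL| = √((-3)² + (-4)²) = √25 = 5
|LM| = √((7)² + (24)²) = √625 = 25
|MJ| = √((8)² + (-15)²) = √289 = 17
Perimeter = 13 + 5 + 25 + 17 = 60.

60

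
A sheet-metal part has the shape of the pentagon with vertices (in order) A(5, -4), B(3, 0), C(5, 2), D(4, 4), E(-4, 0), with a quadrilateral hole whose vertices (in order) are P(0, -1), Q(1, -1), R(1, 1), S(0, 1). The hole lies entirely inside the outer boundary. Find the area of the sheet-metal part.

29

Outer boundary:
Σ = (12) + (6) + (12) + (16) + (16) = 62
Area = |Σ|/2 = 31.
Hole:
Apply the surveyor's formula: 2A = Σ (x_i·y_{i+1} − x_{i+1}·y_i), indices taken mod 4.
Cross-terms: 1, 2, 1, 0  ⇒  Σ = 4
Area = |Σ|/2 = 2.
Net area = 31 − 2 = 29.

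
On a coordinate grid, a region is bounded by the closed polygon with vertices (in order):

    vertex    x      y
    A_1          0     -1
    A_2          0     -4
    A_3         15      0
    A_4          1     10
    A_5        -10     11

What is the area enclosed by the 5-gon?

Apply the shoelace formula: 2A = Σ (x_i·y_{i+1} − x_{i+1}·y_i), indices taken mod 5.
Σ = (0) + (60) + (150) + (111) + (10) = 331
Area = |Σ|/2 = 165.5.

165.5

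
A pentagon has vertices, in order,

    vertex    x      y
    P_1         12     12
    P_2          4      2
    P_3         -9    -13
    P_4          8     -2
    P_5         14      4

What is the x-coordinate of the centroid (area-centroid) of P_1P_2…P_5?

342/61

Apply the surveyor's formula. First the cross-terms c_i = x_i·y_{i+1} − x_{i+1}·y_i:
  -24, -34, 122, 60, 120  ⇒  2A = 244, A = 122.
Then Σ (x_i + x_{i+1})·c_i = 4104, so x̄ = 4104 / (6·122) = 342/61.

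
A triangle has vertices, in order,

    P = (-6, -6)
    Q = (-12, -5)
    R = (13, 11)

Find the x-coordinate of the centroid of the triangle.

-5/3

Apply the surveyor's formula. First the cross-terms c_i = x_i·y_{i+1} − x_{i+1}·y_i:
  -42, -67, -12  ⇒  2A = -121, A = -60.5.
Then Σ (x_i + x_{i+1})·c_i = 605, so x̄ = 605 / (6·(-60.5)) = -5/3.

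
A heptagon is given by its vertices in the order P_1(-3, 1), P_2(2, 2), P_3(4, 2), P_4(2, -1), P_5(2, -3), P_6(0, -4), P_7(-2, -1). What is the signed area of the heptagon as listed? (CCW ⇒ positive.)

Apply the shoelace (surveyor's) formula: 2A = Σ (x_i·y_{i+1} − x_{i+1}·y_i), indices taken mod 7.
Σ = (-8) + (-4) + (-8) + (-4) + (-8) + (-8) + (-5) = -45
Signed area = Σ/2 = -22.5 (negative ⇒ clockwise traversal).

-22.5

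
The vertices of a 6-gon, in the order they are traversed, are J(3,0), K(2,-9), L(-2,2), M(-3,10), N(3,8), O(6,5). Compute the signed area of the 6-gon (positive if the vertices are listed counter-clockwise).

-78.5

Apply the shoelace formula: 2A = Σ (x_i·y_{i+1} − x_{i+1}·y_i), indices taken mod 6.
J→K: (3)(-9) − (2)(0) = -27
K→L: (2)(2) − (-2)(-9) = -14
L→M: (-2)(10) − (-3)(2) = -14
M→N: (-3)(8) − (3)(10) = -54
N→O: (3)(5) − (6)(8) = -33
O→J: (6)(0) − (3)(5) = -15
Σ = -157
Signed area = Σ/2 = -78.5 (negative ⇒ clockwise traversal).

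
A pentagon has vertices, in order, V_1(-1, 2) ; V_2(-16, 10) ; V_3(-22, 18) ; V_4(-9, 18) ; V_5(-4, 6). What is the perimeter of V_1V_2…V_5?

58

|V_1V_2| = √((-15)² + (8)²) = √289 = 17
|V_2V_3| = √((-6)² + (8)²) = √100 = 10
|V_3V_4| = √((13)² + (0)²) = √169 = 13
|V_4V_5| = √((5)² + (-12)²) = √169 = 13
|V_5V_1| = √((3)² + (-4)²) = √25 = 5
Perimeter = 17 + 10 + 13 + 13 + 5 = 58.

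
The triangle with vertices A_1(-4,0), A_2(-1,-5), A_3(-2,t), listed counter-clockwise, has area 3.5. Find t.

Write out the shoelace sum; only the two edges meeting at A_3 involve t:
2·Area = [((-1)·t − (-2)·(-5)) + ((-2)·0 − (-4)·t)] + 20
       = 3·t + 10 = 7
⇒ t = -1.

-1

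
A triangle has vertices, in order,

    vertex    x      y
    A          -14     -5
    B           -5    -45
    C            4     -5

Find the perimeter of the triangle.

|AB| = √((9)² + (-40)²) = √1681 = 41
|BC| = √((9)² + (40)²) = √1681 = 41
|CA| = √((-18)² + (0)²) = √324 = 18
Perimeter = 41 + 41 + 18 = 100.

100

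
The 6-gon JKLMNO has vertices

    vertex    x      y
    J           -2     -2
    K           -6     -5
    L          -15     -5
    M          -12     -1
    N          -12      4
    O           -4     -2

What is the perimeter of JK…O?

36

|JK| = √((-4)² + (-3)²) = √25 = 5
|KL| = √((-9)² + (0)²) = √81 = 9
|LM| = √((3)² + (4)²) = √25 = 5
|MN| = √((0)² + (5)²) = √25 = 5
|NO| = √((8)² + (-6)²) = √100 = 10
|OJ| = √((2)² + (0)²) = √4 = 2
Perimeter = 5 + 9 + 5 + 5 + 10 + 2 = 36.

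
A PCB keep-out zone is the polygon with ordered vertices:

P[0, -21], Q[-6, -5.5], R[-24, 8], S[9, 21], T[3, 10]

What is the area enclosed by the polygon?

Apply Gauss's area formula: 2A = Σ (x_i·y_{i+1} − x_{i+1}·y_i), indices taken mod 5.
P→Q: (0)(-5.5) − (-6)(-21) = -126
Q→R: (-6)(8) − (-24)(-5.5) = -180
R→S: (-24)(21) − (9)(8) = -576
S→T: (9)(10) − (3)(21) = 27
T→P: (3)(-21) − (0)(10) = -63
Σ = -918
Area = |Σ|/2 = 459.

459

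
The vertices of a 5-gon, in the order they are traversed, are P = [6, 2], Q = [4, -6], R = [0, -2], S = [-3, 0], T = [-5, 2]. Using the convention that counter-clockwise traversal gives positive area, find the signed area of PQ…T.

-43

Apply the shoelace formula: 2A = Σ (x_i·y_{i+1} − x_{i+1}·y_i), indices taken mod 5.
Σ = (-44) + (-8) + (-6) + (-6) + (-22) = -86
Signed area = Σ/2 = -43 (negative ⇒ clockwise traversal).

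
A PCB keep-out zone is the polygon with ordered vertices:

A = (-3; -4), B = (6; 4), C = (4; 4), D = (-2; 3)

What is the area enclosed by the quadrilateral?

Apply the shoelace formula: 2A = Σ (x_i·y_{i+1} − x_{i+1}·y_i), indices taken mod 4.
Σ = (12) + (8) + (20) + (17) = 57
Area = |Σ|/2 = 28.5.

28.5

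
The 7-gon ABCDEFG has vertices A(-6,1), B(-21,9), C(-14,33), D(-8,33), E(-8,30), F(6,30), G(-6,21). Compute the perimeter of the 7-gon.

|AB| = √((-15)² + (8)²) = √289 = 17
|BC| = √((7)² + (24)²) = √625 = 25
|CD| = √((6)² + (0)²) = √36 = 6
|DE| = √((0)² + (-3)²) = √9 = 3
|EF| = √((14)² + (0)²) = √196 = 14
|FG| = √((-12)² + (-9)²) = √225 = 15
|GA| = √((0)² + (-20)²) = √400 = 20
Perimeter = 17 + 25 + 6 + 3 + 14 + 15 + 20 = 100.

100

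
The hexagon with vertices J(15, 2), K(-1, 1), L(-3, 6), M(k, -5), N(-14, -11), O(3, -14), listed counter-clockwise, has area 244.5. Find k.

The doubled signed area Σ (x_i y_{i+1} − x_{i+1} y_i) is linear in k.
With k=0 it equals 404; the coefficient of k is -17 (from the two edges through M).
So -17·k + 404 = 2·244.5 = 489 ⇒ k = -5.

-5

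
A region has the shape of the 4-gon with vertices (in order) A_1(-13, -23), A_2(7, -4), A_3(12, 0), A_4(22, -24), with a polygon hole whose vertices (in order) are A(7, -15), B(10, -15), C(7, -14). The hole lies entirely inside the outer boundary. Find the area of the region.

421

Outer boundary:
Apply the surveyor's formula: 2A = Σ (x_i·y_{i+1} − x_{i+1}·y_i), indices taken mod 4.
Cross-terms: 213, 48, -288, -818  ⇒  Σ = -845
Area = |Σ|/2 = 422.5.
Hole:
Apply the shoelace formula: 2A = Σ (x_i·y_{i+1} − x_{i+1}·y_i), indices taken mod 3.
Cross-terms: 45, -35, -7  ⇒  Σ = 3
Area = |Σ|/2 = 1.5.
Net area = 422.5 − 1.5 = 421.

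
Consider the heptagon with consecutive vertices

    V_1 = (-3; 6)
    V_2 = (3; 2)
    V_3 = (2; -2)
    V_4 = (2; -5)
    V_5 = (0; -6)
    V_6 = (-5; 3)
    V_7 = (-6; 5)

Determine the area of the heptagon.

55

Apply the shoelace (surveyor's) formula: 2A = Σ (x_i·y_{i+1} − x_{i+1}·y_i), indices taken mod 7.
V_1→V_2: (-3)(2) − (3)(6) = -24
V_2→V_3: (3)(-2) − (2)(2) = -10
V_3→V_4: (2)(-5) − (2)(-2) = -6
V_4→V_5: (2)(-6) − (0)(-5) = -12
V_5→V_6: (0)(3) − (-5)(-6) = -30
V_6→V_7: (-5)(5) − (-6)(3) = -7
V_7→V_1: (-6)(6) − (-3)(5) = -21
Σ = -110
Area = |Σ|/2 = 55.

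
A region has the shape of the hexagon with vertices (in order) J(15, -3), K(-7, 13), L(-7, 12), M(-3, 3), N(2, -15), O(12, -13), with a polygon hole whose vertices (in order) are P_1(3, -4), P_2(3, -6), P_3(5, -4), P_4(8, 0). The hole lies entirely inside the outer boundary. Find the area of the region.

Outer boundary:
J→K: (15)(13) − (-7)(-3) = 174
K→L: (-7)(12) − (-7)(13) = 7
L→M: (-7)(3) − (-3)(12) = 15
M→N: (-3)(-15) − (2)(3) = 39
N→O: (2)(-13) − (12)(-15) = 154
O→J: (12)(-3) − (15)(-13) = 159
Σ = 548
Area = |Σ|/2 = 274.
Hole:
Apply Gauss's area formula: 2A = Σ (x_i·y_{i+1} − x_{i+1}·y_i), indices taken mod 4.
Σ = (-6) + (18) + (32) + (-32) = 12
Area = |Σ|/2 = 6.
Net area = 274 − 6 = 268.

268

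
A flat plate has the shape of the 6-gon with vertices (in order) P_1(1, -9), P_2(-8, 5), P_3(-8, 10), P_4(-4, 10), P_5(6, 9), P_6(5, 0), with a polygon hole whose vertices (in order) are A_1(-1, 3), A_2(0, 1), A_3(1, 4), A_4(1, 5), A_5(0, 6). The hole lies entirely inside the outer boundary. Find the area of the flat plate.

Outer boundary:
Apply the surveyor's formula: 2A = Σ (x_i·y_{i+1} − x_{i+1}·y_i), indices taken mod 6.
Cross-terms: -67, -40, -40, -96, -45, -45  ⇒  Σ = -333
Area = |Σ|/2 = 166.5.
Hole:
Apply the shoelace (surveyor's) formula: 2A = Σ (x_i·y_{i+1} − x_{i+1}·y_i), indices taken mod 5.
Σ = (-1) + (-1) + (1) + (6) + (6) = 11
Area = |Σ|/2 = 5.5.
Net area = 166.5 − 5.5 = 161.

161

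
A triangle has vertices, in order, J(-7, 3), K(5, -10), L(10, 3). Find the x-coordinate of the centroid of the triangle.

Apply the surveyor's formula. First the cross-terms c_i = x_i·y_{i+1} − x_{i+1}·y_i:
  55, 115, 51  ⇒  2A = 221, A = 110.5.
Then Σ (x_i + x_{i+1})·c_i = 1768, so x̄ = 1768 / (6·110.5) = 8/3.

8/3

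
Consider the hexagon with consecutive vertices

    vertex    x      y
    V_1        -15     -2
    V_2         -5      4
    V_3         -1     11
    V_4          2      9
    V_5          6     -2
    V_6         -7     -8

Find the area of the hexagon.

Σ = (-70) + (-51) + (-31) + (-58) + (-62) + (-106) = -378
Area = |Σ|/2 = 189.

189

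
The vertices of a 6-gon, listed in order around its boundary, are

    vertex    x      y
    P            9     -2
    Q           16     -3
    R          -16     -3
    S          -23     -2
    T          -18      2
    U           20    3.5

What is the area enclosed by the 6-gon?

Apply the shoelace (surveyor's) formula: 2A = Σ (x_i·y_{i+1} − x_{i+1}·y_i), indices taken mod 6.
P→Q: (9)(-3) − (16)(-2) = 5
Q→R: (16)(-3) − (-16)(-3) = -96
R→S: (-16)(-2) − (-23)(-3) = -37
S→T: (-23)(2) − (-18)(-2) = -82
T→U: (-18)(3.5) − (20)(2) = -103
U→P: (20)(-2) − (9)(3.5) = -71.5
Σ = -384.5
Area = |Σ|/2 = 192.25.

192.25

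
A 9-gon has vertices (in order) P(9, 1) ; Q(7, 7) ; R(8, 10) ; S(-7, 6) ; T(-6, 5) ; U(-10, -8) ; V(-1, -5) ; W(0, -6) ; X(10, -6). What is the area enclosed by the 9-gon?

Σ = (56) + (14) + (118) + (1) + (98) + (42) + (6) + (60) + (64) = 459
Area = |Σ|/2 = 229.5.

229.5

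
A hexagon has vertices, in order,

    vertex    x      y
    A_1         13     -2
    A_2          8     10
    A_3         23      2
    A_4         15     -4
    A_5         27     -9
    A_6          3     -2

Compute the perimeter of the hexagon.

88

|A_1A_2| = √((-5)² + (12)²) = √169 = 13
|A_2A_3| = √((15)² + (-8)²) = √289 = 17
|A_3A_4| = √((-8)² + (-6)²) = √100 = 10
|A_4A_5| = √((12)² + (-5)²) = √169 = 13
|A_5A_6| = √((-24)² + (7)²) = √625 = 25
|A_6A_1| = √((10)² + (0)²) = √100 = 10
Perimeter = 13 + 17 + 10 + 13 + 25 + 10 = 88.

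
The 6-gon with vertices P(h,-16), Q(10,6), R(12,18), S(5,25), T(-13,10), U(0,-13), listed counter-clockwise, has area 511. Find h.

0

The doubled signed area Σ (x_i y_{i+1} − x_{i+1} y_i) is linear in h.
With h=0 it equals 1022; the coefficient of h is 19 (from the two edges through P).
So 19·h + 1022 = 2·511 = 1022 ⇒ h = 0.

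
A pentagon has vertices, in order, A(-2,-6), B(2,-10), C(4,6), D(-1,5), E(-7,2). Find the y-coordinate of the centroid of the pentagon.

Apply the shoelace (surveyor's) formula. First the cross-terms c_i = x_i·y_{i+1} − x_{i+1}·y_i:
  32, 52, 26, 33, 46  ⇒  2A = 189, A = 94.5.
Then Σ (y_i + y_{i+1})·c_i = -387, so ȳ = -387 / (6·94.5) = -43/63.

-43/63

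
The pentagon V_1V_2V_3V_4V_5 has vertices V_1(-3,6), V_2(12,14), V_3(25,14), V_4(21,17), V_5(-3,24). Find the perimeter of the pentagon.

|V_1V_2| = √((15)² + (8)²) = √289 = 17
|V_2V_3| = √((13)² + (0)²) = √169 = 13
|V_3V_4| = √((-4)² + (3)²) = √25 = 5
|V_4V_5| = √((-24)² + (7)²) = √625 = 25
|V_5V_1| = √((0)² + (-18)²) = √324 = 18
Perimeter = 17 + 13 + 5 + 25 + 18 = 78.

78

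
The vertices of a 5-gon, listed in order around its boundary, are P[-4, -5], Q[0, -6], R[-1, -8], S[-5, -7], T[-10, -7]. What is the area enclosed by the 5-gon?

Apply the shoelace (surveyor's) formula: 2A = Σ (x_i·y_{i+1} − x_{i+1}·y_i), indices taken mod 5.
P→Q: (-4)(-6) − (0)(-5) = 24
Q→R: (0)(-8) − (-1)(-6) = -6
R→S: (-1)(-7) − (-5)(-8) = -33
S→T: (-5)(-7) − (-10)(-7) = -35
T→P: (-10)(-5) − (-4)(-7) = 22
Σ = -28
Area = |Σ|/2 = 14.

14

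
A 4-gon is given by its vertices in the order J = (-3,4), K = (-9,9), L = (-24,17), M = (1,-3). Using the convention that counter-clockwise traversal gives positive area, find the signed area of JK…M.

J→K: (-3)(9) − (-9)(4) = 9
K→L: (-9)(17) − (-24)(9) = 63
L→M: (-24)(-3) − (1)(17) = 55
M→J: (1)(4) − (-3)(-3) = -5
Σ = 122
Signed area = Σ/2 = 61 (positive ⇒ counter-clockwise traversal).

61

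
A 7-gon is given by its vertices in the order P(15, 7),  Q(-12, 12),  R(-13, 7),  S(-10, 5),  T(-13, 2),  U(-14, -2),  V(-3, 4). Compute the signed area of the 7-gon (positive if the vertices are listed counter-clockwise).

148.5

Apply Gauss's area formula: 2A = Σ (x_i·y_{i+1} − x_{i+1}·y_i), indices taken mod 7.
Cross-terms: 264, 72, 5, 45, 54, -62, -81  ⇒  Σ = 297
Signed area = Σ/2 = 148.5 (positive ⇒ counter-clockwise traversal).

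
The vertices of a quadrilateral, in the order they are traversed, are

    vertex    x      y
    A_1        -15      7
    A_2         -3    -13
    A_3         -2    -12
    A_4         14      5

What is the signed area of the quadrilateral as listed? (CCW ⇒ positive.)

Apply the shoelace formula: 2A = Σ (x_i·y_{i+1} − x_{i+1}·y_i), indices taken mod 4.
Σ = (216) + (10) + (158) + (173) = 557
Signed area = Σ/2 = 278.5 (positive ⇒ counter-clockwise traversal).

278.5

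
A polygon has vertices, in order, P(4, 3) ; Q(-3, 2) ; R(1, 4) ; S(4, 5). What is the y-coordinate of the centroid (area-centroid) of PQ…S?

3.375

Apply the surveyor's formula. First the cross-terms c_i = x_i·y_{i+1} − x_{i+1}·y_i:
  17, -14, -11, -8  ⇒  2A = -16, A = -8.
Then Σ (y_i + y_{i+1})·c_i = -162, so ȳ = -162 / (6·(-8)) = 3.375.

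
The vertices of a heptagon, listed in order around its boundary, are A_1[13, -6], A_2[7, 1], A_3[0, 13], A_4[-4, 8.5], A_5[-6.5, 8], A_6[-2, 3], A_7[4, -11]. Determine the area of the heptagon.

173.375

Apply the surveyor's formula: 2A = Σ (x_i·y_{i+1} − x_{i+1}·y_i), indices taken mod 7.
A_1→A_2: (13)(1) − (7)(-6) = 55
A_2→A_3: (7)(13) − (0)(1) = 91
A_3→A_4: (0)(8.5) − (-4)(13) = 52
A_4→A_5: (-4)(8) − (-6.5)(8.5) = 23.25
A_5→A_6: (-6.5)(3) − (-2)(8) = -3.5
A_6→A_7: (-2)(-11) − (4)(3) = 10
A_7→A_1: (4)(-6) − (13)(-11) = 119
Σ = 346.75
Area = |Σ|/2 = 173.375.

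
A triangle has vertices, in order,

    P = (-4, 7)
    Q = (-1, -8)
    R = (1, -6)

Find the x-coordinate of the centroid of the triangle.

-4/3

Apply Gauss's area formula. First the cross-terms c_i = x_i·y_{i+1} − x_{i+1}·y_i:
  39, 14, -17  ⇒  2A = 36, A = 18.
Then Σ (x_i + x_{i+1})·c_i = -144, so x̄ = -144 / (6·18) = -4/3.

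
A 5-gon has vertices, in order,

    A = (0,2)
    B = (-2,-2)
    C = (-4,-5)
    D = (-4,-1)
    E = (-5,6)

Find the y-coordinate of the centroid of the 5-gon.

Apply the shoelace formula. First the cross-terms c_i = x_i·y_{i+1} − x_{i+1}·y_i:
  4, 2, -16, -29, -10  ⇒  2A = -49, A = -24.5.
Then Σ (y_i + y_{i+1})·c_i = -143, so ȳ = -143 / (6·(-24.5)) = 143/147.

143/147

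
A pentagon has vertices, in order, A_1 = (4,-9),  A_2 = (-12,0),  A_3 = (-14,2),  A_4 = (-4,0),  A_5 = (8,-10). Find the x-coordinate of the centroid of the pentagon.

Apply the shoelace (surveyor's) formula. First the cross-terms c_i = x_i·y_{i+1} − x_{i+1}·y_i:
  -108, -24, 8, 40, -32  ⇒  2A = -116, A = -58.
Then Σ (x_i + x_{i+1})·c_i = 1120, so x̄ = 1120 / (6·(-58)) = -280/87.

-280/87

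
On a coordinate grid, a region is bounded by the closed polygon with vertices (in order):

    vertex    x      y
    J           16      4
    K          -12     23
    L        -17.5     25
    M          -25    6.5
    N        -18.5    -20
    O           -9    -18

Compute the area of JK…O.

Σ = (416) + (102.5) + (511.25) + (620.25) + (153) + (252) = 2055
Area = |Σ|/2 = 1027.5.

1027.5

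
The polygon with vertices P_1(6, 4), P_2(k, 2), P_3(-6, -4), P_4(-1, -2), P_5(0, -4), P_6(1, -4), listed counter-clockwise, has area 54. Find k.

-5

Write out the shoelace sum; only the two edges meeting at P_2 involve k:
2·Area = [(6·2 − k·4) + (k·(-4) − (-6)·2)] + 44
       = -8·k + 68 = 108
⇒ k = -5.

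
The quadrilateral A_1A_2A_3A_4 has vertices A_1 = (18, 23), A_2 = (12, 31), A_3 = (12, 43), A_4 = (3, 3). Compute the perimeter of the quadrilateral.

88

|A_1A_2| = √((-6)² + (8)²) = √100 = 10
|A_2A_3| = √((0)² + (12)²) = √144 = 12
|A_3A_4| = √((-9)² + (-40)²) = √1681 = 41
|A_4A_1| = √((15)² + (20)²) = √625 = 25
Perimeter = 10 + 12 + 41 + 25 = 88.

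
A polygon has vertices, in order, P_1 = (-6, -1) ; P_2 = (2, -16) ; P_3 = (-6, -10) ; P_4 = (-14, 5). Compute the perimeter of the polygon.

|P_1P_2| = √((8)² + (-15)²) = √289 = 17
|P_2P_3| = √((-8)² + (6)²) = √100 = 10
|P_3P_4| = √((-8)² + (15)²) = √289 = 17
|P_4P_1| = √((8)² + (-6)²) = √100 = 10
Perimeter = 17 + 10 + 17 + 10 = 54.

54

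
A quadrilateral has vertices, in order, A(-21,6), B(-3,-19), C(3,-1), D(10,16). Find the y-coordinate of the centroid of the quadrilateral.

Apply the shoelace (surveyor's) formula. First the cross-terms c_i = x_i·y_{i+1} − x_{i+1}·y_i:
  417, 60, 58, 396  ⇒  2A = 931, A = 465.5.
Then Σ (y_i + y_{i+1})·c_i = 2961, so ȳ = 2961 / (6·465.5) = 141/133.

141/133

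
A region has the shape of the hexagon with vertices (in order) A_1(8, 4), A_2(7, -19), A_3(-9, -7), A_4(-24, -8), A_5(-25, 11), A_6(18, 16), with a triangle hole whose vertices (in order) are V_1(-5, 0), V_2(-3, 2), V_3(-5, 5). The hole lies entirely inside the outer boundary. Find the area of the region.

Outer boundary:
Apply the surveyor's formula: 2A = Σ (x_i·y_{i+1} − x_{i+1}·y_i), indices taken mod 6.
Σ = (-180) + (-220) + (-96) + (-464) + (-598) + (-56) = -1614
Area = |Σ|/2 = 807.
Hole:
Apply the surveyor's formula: 2A = Σ (x_i·y_{i+1} − x_{i+1}·y_i), indices taken mod 3.
Σ = (-10) + (-5) + (25) = 10
Area = |Σ|/2 = 5.
Net area = 807 − 5 = 802.

802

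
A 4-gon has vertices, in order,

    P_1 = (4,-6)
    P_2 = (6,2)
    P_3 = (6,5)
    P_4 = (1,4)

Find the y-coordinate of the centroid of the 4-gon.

Apply the shoelace formula. First the cross-terms c_i = x_i·y_{i+1} − x_{i+1}·y_i:
  44, 18, 19, -22  ⇒  2A = 59, A = 29.5.
Then Σ (y_i + y_{i+1})·c_i = 165, so ȳ = 165 / (6·29.5) = 55/59.

55/59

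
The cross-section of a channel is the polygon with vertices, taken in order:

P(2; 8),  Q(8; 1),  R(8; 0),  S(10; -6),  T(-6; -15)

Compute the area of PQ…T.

Apply the shoelace (surveyor's) formula: 2A = Σ (x_i·y_{i+1} − x_{i+1}·y_i), indices taken mod 5.
Σ = (-62) + (-8) + (-48) + (-186) + (-18) = -322
Area = |Σ|/2 = 161.

161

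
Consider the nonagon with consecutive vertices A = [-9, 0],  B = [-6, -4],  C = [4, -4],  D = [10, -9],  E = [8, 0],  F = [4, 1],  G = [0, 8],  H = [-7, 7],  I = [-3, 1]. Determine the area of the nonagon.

135.5

Apply the surveyor's formula: 2A = Σ (x_i·y_{i+1} − x_{i+1}·y_i), indices taken mod 9.
Σ = (36) + (40) + (4) + (72) + (8) + (32) + (56) + (14) + (9) = 271
Area = |Σ|/2 = 135.5.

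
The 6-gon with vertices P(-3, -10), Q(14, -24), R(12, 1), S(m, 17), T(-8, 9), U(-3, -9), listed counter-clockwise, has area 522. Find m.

Write out the shoelace sum; only the two edges meeting at S involve m:
2·Area = [(12·17 − m·1) + (m·9 − (-8)·17)] + 616
       = 8·m + 956 = 1044
⇒ m = 11.

11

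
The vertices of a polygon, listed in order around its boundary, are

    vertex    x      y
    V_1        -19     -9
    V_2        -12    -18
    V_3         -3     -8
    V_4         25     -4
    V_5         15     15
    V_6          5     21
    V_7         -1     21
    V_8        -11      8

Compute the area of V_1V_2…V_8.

Apply the surveyor's formula: 2A = Σ (x_i·y_{i+1} − x_{i+1}·y_i), indices taken mod 8.
Σ = (234) + (42) + (212) + (435) + (240) + (126) + (223) + (251) = 1763
Area = |Σ|/2 = 881.5.

881.5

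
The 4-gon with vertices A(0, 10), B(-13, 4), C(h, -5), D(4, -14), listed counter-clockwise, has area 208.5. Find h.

The doubled signed area Σ (x_i y_{i+1} − x_{i+1} y_i) is linear in h.
With h=0 it equals 255; the coefficient of h is -18 (from the two edges through C).
So -18·h + 255 = 2·208.5 = 417 ⇒ h = -9.

-9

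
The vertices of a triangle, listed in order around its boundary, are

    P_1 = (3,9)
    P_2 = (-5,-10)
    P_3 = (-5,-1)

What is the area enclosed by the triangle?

36

Cross-terms: 15, -45, -42  ⇒  Σ = -72
Area = |Σ|/2 = 36.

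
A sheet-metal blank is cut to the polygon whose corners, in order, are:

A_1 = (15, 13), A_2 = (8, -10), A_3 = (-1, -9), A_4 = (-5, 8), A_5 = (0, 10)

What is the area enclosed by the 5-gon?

294.5

Apply the shoelace formula: 2A = Σ (x_i·y_{i+1} − x_{i+1}·y_i), indices taken mod 5.
Cross-terms: -254, -82, -53, -50, -150  ⇒  Σ = -589
Area = |Σ|/2 = 294.5.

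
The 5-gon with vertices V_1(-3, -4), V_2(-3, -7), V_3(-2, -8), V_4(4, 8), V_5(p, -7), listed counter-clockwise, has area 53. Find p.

-10

The doubled signed area Σ (x_i y_{i+1} − x_{i+1} y_i) is linear in p.
With p=0 it equals -14; the coefficient of p is -12 (from the two edges through V_5).
So -12·p + -14 = 2·53 = 106 ⇒ p = -10.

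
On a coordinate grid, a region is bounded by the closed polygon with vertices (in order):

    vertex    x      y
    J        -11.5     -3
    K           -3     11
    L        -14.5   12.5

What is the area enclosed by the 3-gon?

Apply the shoelace (surveyor's) formula: 2A = Σ (x_i·y_{i+1} − x_{i+1}·y_i), indices taken mod 3.
Σ = (-135.5) + (122) + (187.25) = 173.75
Area = |Σ|/2 = 86.875.

86.875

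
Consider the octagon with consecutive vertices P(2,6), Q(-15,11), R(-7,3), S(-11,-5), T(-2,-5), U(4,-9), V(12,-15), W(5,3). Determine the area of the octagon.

Apply the shoelace (surveyor's) formula: 2A = Σ (x_i·y_{i+1} − x_{i+1}·y_i), indices taken mod 8.
Σ = (112) + (32) + (68) + (45) + (38) + (48) + (111) + (24) = 478
Area = |Σ|/2 = 239.

239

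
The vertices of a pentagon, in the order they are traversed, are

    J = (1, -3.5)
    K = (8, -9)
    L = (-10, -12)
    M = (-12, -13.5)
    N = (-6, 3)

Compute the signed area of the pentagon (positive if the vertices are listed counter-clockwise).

J→K: (1)(-9) − (8)(-3.5) = 19
K→L: (8)(-12) − (-10)(-9) = -186
L→M: (-10)(-13.5) − (-12)(-12) = -9
M→N: (-12)(3) − (-6)(-13.5) = -117
N→J: (-6)(-3.5) − (1)(3) = 18
Σ = -275
Signed area = Σ/2 = -137.5 (negative ⇒ clockwise traversal).

-137.5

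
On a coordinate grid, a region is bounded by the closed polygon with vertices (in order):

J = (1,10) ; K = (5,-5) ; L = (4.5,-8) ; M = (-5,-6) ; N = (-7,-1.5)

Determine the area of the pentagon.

121.25

Apply Gauss's area formula: 2A = Σ (x_i·y_{i+1} − x_{i+1}·y_i), indices taken mod 5.
Σ = (-55) + (-17.5) + (-67) + (-34.5) + (-68.5) = -242.5
Area = |Σ|/2 = 121.25.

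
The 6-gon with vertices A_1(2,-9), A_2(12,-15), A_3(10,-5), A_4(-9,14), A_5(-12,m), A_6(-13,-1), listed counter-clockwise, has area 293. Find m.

6

Write out the shoelace sum; only the two edges meeting at A_5 involve m:
2·Area = [((-9)·m − (-12)·14) + ((-12)·(-1) − (-13)·m)] + 382
       = 4·m + 562 = 586
⇒ m = 6.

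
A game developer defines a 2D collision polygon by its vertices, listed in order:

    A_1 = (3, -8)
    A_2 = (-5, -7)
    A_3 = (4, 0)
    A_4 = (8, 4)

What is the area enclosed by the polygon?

46.5

Apply the shoelace (surveyor's) formula: 2A = Σ (x_i·y_{i+1} − x_{i+1}·y_i), indices taken mod 4.
Cross-terms: -61, 28, 16, -76  ⇒  Σ = -93
Area = |Σ|/2 = 46.5.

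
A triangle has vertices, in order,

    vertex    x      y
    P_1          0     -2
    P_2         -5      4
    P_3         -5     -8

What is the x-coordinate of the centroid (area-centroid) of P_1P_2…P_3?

-10/3

Apply the shoelace (surveyor's) formula. First the cross-terms c_i = x_i·y_{i+1} − x_{i+1}·y_i:
  -10, 60, 10  ⇒  2A = 60, A = 30.
Then Σ (x_i + x_{i+1})·c_i = -600, so x̄ = -600 / (6·30) = -10/3.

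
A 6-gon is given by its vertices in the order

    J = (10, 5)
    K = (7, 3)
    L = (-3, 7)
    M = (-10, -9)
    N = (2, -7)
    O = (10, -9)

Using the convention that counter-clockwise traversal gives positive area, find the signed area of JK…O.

215

Apply the shoelace (surveyor's) formula: 2A = Σ (x_i·y_{i+1} − x_{i+1}·y_i), indices taken mod 6.
Σ = (-5) + (58) + (97) + (88) + (52) + (140) = 430
Signed area = Σ/2 = 215 (positive ⇒ counter-clockwise traversal).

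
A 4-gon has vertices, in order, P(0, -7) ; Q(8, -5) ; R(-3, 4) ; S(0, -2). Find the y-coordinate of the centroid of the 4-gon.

Apply the shoelace (surveyor's) formula. First the cross-terms c_i = x_i·y_{i+1} − x_{i+1}·y_i:
  56, 17, 6, 0  ⇒  2A = 79, A = 39.5.
Then Σ (y_i + y_{i+1})·c_i = -677, so ȳ = -677 / (6·39.5) = -677/237.

-677/237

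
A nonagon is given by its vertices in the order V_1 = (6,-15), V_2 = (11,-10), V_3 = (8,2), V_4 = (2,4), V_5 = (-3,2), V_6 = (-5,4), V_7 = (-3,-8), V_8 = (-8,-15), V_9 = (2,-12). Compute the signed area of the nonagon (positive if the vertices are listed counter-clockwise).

V_1→V_2: (6)(-10) − (11)(-15) = 105
V_2→V_3: (11)(2) − (8)(-10) = 102
V_3→V_4: (8)(4) − (2)(2) = 28
V_4→V_5: (2)(2) − (-3)(4) = 16
V_5→V_6: (-3)(4) − (-5)(2) = -2
V_6→V_7: (-5)(-8) − (-3)(4) = 52
V_7→V_8: (-3)(-15) − (-8)(-8) = -19
V_8→V_9: (-8)(-12) − (2)(-15) = 126
V_9→V_1: (2)(-15) − (6)(-12) = 42
Σ = 450
Signed area = Σ/2 = 225 (positive ⇒ counter-clockwise traversal).

225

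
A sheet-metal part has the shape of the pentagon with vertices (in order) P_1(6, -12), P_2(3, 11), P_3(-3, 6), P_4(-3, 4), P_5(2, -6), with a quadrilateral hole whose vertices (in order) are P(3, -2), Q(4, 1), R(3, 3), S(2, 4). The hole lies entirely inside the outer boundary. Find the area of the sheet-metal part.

Outer boundary:
Σ = (102) + (51) + (6) + (10) + (12) = 181
Area = |Σ|/2 = 90.5.
Hole:
P→Q: (3)(1) − (4)(-2) = 11
Q→R: (4)(3) − (3)(1) = 9
R→S: (3)(4) − (2)(3) = 6
S→P: (2)(-2) − (3)(4) = -16
Σ = 10
Area = |Σ|/2 = 5.
Net area = 90.5 − 5 = 85.5.

85.5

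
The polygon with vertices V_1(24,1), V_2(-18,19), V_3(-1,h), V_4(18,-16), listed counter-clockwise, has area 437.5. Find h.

1

Write out the shoelace sum; only the two edges meeting at V_3 involve h:
2·Area = [((-18)·h − (-1)·19) + ((-1)·(-16) − 18·h)] + 876
       = -36·h + 911 = 875
⇒ h = 1.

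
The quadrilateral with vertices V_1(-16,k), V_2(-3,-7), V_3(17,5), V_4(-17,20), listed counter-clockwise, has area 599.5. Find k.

-17

The doubled signed area Σ (x_i y_{i+1} − x_{i+1} y_i) is linear in k.
With k=0 it equals 961; the coefficient of k is -14 (from the two edges through V_1).
So -14·k + 961 = 2·599.5 = 1199 ⇒ k = -17.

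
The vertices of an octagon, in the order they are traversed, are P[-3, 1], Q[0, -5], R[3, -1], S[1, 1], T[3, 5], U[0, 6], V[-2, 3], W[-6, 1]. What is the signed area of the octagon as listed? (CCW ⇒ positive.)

Apply Gauss's area formula: 2A = Σ (x_i·y_{i+1} − x_{i+1}·y_i), indices taken mod 8.
Σ = (15) + (15) + (4) + (2) + (18) + (12) + (16) + (-3) = 79
Signed area = Σ/2 = 39.5 (positive ⇒ counter-clockwise traversal).

39.5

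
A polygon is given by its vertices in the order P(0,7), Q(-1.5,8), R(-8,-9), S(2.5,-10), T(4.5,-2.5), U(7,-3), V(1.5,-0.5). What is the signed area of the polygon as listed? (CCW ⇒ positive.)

Apply the surveyor's formula: 2A = Σ (x_i·y_{i+1} − x_{i+1}·y_i), indices taken mod 7.
Σ = (10.5) + (77.5) + (102.5) + (38.75) + (4) + (1) + (10.5) = 244.75
Signed area = Σ/2 = 122.375 (positive ⇒ counter-clockwise traversal).

122.375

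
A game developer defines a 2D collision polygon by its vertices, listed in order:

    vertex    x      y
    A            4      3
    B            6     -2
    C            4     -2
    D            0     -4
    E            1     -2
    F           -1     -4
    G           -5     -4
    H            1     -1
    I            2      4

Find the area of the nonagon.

Apply the surveyor's formula: 2A = Σ (x_i·y_{i+1} − x_{i+1}·y_i), indices taken mod 9.
A→B: (4)(-2) − (6)(3) = -26
B→C: (6)(-2) − (4)(-2) = -4
C→D: (4)(-4) − (0)(-2) = -16
D→E: (0)(-2) − (1)(-4) = 4
E→F: (1)(-4) − (-1)(-2) = -6
F→G: (-1)(-4) − (-5)(-4) = -16
G→H: (-5)(-1) − (1)(-4) = 9
H→I: (1)(4) − (2)(-1) = 6
I→A: (2)(3) − (4)(4) = -10
Σ = -59
Area = |Σ|/2 = 29.5.

29.5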